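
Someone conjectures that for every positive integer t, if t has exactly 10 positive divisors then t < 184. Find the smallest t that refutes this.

Check each positive integer t in order until t has exactly 10 positive divisors but the claim fails.
The first 5 eligible values, up to t = 176, all satisfy the conclusion.
t = 208: τ(208) = 10; 208 ≥ 184.
Thus t = 208 disproves the claim, and no smaller t works.

t = 208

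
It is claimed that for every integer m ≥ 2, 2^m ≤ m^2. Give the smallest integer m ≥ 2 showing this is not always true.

Check each integer m ≥ 2 in order until 2^m > m^2.
For m = 2, 3, 4 the conclusion holds.
m = 5: 2^m = 32 and m^2 = 25, so 32 > 25.

m = 5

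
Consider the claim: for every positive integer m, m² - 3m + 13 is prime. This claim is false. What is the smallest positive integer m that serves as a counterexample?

m = 12

Check each positive integer m in order until m² - 3m + 13 is not prime.
For m = 1, 2, 3, 4, …, 9, 10, 11 the conclusion holds.
m = 12: m² - 3m + 13 = 121 = 11 × 11, composite.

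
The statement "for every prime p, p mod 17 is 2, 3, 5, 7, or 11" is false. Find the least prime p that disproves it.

p = 13

Check each prime p in order until the claim fails.
For p = 2, 3, 5, 7, 11 the conclusion holds.
p = 13: 13 mod 17 = 13 — not in {2, 3, 5, 7, 11}.
Hence p = 13 is a counterexample.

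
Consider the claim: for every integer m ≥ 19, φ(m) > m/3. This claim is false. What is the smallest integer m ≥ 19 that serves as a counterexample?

We need the least integer m ≥ 19 for which the claim fails.
For m = 19, 20, 21, 22, 23 the conclusion holds.
m = 24: φ(24) = 8 and 24/3 = 8, so φ(24) ≤ 24/3.

m = 24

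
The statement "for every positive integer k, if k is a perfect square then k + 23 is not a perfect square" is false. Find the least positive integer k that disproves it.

A counterexample is any positive integer k such that k is a perfect square but k + 23 is a perfect square; we check each in order.
For k = 1, 4, 9, 16, 25, 36, 49, 64, 81, 100 the conclusion holds.
k = 121: 121 = 11² and 121 + 23 = 144 = 12².

k = 121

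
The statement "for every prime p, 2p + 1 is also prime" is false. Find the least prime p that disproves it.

p = 7

For p = 2, 3, 5 the conclusion holds.
p = 7: 2p + 1 = 15 = 3 × 5, not prime.
Thus p = 7 disproves the claim, and no smaller p works.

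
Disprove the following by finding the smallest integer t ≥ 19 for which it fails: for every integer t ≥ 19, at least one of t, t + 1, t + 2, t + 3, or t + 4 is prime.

Check each integer t ≥ 19 in order until t, t + 1, t + 2, t + 3, t + 4 are all composite.
For t = 19, 20, 21, 22, 23 the conclusion holds.
t = 24: 24 = 2 × 12; 25 = 5 × 5; 26 = 2 × 13; 27 = 3 × 9; 28 = 2 × 14 — all composite.
Thus t = 24 disproves the claim, and no smaller t works.

t = 24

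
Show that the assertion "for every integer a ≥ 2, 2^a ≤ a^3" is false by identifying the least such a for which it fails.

Check each integer a ≥ 2 in order until 2^a > a^3.
The first 8 eligible values, up to a = 9, all satisfy the conclusion.
a = 10: 2^a = 1024 and a^3 = 1000, so 1024 > 1000.
So a = 10 is the smallest counterexample.

a = 10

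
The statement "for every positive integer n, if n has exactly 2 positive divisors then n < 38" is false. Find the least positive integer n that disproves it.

We need the least positive integer n for which n has exactly 2 positive divisors but the claim fails.
The first 12 eligible values, up to n = 37, all satisfy the conclusion.
n = 41: τ(41) = 2; 41 ≥ 38.
Hence n = 41 is a counterexample.

n = 41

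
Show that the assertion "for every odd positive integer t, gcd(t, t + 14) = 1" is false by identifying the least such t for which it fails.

t = 7

Check each odd positive integer t in order until gcd(t, t + 14) > 1.
t = 1: gcd(1, 15) = 1.
t = 3: gcd(3, 17) = 1.
t = 5: gcd(5, 19) = 1.
t = 7: gcd(7, 21) = 7.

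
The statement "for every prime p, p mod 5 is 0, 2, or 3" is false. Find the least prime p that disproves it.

p = 11

A counterexample is any prime p such that the claim fails; we check each in order.
The first 4 eligible values, up to p = 7, all satisfy the conclusion.
p = 11: 11 mod 5 = 1 — not in {0, 2, 3}.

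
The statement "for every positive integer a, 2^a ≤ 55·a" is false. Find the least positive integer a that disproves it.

Check each positive integer a in order until 2^a > 55·a.
For a = 1, 2, 3, 4, 5, 6, 7, 8 the conclusion holds.
a = 9: 2^a = 512 and 55·a = 495, so 512 > 495.

a = 9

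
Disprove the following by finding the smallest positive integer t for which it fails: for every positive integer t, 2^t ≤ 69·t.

t = 10

A counterexample is any positive integer t such that 2^t > 69·t; we check each in order.
For t = 1, 2, 3, 4, 5, 6, 7, 8, 9 the conclusion holds.
t = 10: 2^t = 1024 and 69·t = 690, so 1024 > 690.
Thus t = 10 disproves the claim, and no smaller t works.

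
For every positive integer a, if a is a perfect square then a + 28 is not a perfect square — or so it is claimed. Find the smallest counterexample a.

Check each positive integer a in order until a is a perfect square but a + 28 is a perfect square.
For a = 1, 4, 9, 16, 25 the conclusion holds.
a = 36: 36 = 6² and 36 + 28 = 64 = 8².

a = 36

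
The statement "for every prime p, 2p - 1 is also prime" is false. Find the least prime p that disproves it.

p = 5

p = 2: 2p - 1 = 3, prime.
p = 3: 2p - 1 = 5, prime.
p = 5: 2p - 1 = 9 = 3 × 3, not prime.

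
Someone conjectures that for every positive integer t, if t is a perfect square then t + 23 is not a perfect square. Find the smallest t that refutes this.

t = 121

A counterexample is any positive integer t such that t is a perfect square but t + 23 is a perfect square; we check each in order.
The first 10 eligible values, up to t = 100, all satisfy the conclusion.
t = 121: 121 = 11² and 121 + 23 = 144 = 12².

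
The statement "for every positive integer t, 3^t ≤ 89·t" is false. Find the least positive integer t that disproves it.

Check each positive integer t in order until 3^t > 89·t.
The first 5 eligible values, up to t = 5, all satisfy the conclusion.
t = 6: 3^t = 729 and 89·t = 534, so 729 > 534.
Hence t = 6 is a counterexample.

t = 6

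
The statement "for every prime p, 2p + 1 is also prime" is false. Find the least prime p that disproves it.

p = 7

For p = 2, 3, 5 the conclusion holds.
p = 7: 2p + 1 = 15 = 3 × 5, not prime.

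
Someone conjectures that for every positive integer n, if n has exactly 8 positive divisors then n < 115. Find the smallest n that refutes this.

Check each positive integer n in order until n has exactly 8 positive divisors but the claim fails.
The first 15 eligible values, up to n = 114, all satisfy the conclusion.
n = 128: τ(128) = 8; 128 ≥ 115.
So n = 128 is the smallest counterexample.

n = 128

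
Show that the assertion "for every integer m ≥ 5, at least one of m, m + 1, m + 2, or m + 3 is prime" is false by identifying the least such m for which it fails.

The first 19 eligible values, up to m = 23, all satisfy the conclusion.
m = 24: 24 = 2 × 12; 25 = 5 × 5; 26 = 2 × 13; 27 = 3 × 9 — all composite.

m = 24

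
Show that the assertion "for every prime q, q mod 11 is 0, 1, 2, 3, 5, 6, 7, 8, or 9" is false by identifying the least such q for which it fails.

A counterexample is any prime q such that the claim fails; we check each in order.
For q = 2, 3, 5, 7, …, 23, 29, 31 the conclusion holds.
q = 37: 37 mod 11 = 4 — not in {0, 1, 2, 3, 5, 6, 7, 8, 9}.

q = 37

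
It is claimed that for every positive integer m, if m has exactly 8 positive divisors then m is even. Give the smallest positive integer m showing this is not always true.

For m = 24, 30, 40, 42, …, 88, 102, 104 the conclusion holds.
m = 105: divisors of 105: 1, 3, 5, 7, 15, 21, 35, 105; 105 is odd.
Hence m = 105 is a counterexample.

m = 105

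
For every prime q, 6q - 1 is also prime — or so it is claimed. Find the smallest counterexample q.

Check each prime q in order until 6q - 1 is not prime.
q = 2: 6q - 1 = 11, prime.
q = 3: 6q - 1 = 17, prime.
q = 5: 6q - 1 = 29, prime.
q = 7: 6q - 1 = 41, prime.
q = 11: 6q - 1 = 65 = 5 × 13, not prime.
Hence q = 11 is a counterexample.

q = 11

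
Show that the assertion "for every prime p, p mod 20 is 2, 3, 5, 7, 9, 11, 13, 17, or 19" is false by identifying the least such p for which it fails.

p = 41

Check each prime p in order until the claim fails.
For p = 2, 3, 5, 7, …, 29, 31, 37 the conclusion holds.
p = 41: 41 mod 20 = 1 — not in {2, 3, 5, 7, 9, 11, 13, 17, 19}.
Thus p = 41 disproves the claim, and no smaller p works.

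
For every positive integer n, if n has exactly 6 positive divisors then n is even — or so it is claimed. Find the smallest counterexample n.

Check each positive integer n in order until n has exactly 6 positive divisors but n is odd.
n = 12: divisors of 12: 1, 2, 3, 4, 6, 12; 12 is even.
n = 18: divisors of 18: 1, 2, 3, 6, 9, 18; 18 is even.
n = 20: divisors of 20: 1, 2, 4, 5, 10, 20; 20 is even.
n = 28: divisors of 28: 1, 2, 4, 7, 14, 28; 28 is even.
n = 32: divisors of 32: 1, 2, 4, 8, 16, 32; 32 is even.
n = 44: divisors of 44: 1, 2, 4, 11, 22, 44; 44 is even.
n = 45: divisors of 45: 1, 3, 5, 9, 15, 45; 45 is odd.
So n = 45 is the smallest counterexample.

n = 45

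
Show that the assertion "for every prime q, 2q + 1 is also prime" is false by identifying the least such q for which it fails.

We need the least prime q for which 2q + 1 is not prime.
For q = 2, 3, 5 the conclusion holds.
q = 7: 2q + 1 = 15 = 3 × 5, not prime.
Thus q = 7 disproves the claim, and no smaller q works.

q = 7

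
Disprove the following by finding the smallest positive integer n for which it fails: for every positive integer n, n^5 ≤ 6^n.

n = 3

For n = 1, 2 the conclusion holds.
n = 3: n^5 = 243 and 6^n = 216, so 243 > 216.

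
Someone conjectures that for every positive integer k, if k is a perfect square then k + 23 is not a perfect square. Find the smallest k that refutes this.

k = 121

For k = 1, 4, 9, 16, 25, 36, 49, 64, 81, 100 the conclusion holds.
k = 121: 121 = 11² and 121 + 23 = 144 = 12².
Hence k = 121 is a counterexample.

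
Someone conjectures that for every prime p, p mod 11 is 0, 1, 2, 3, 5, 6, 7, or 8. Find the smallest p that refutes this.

p = 31

The first 10 eligible values, up to p = 29, all satisfy the conclusion.
p = 31: 31 mod 11 = 9 — not in {0, 1, 2, 3, 5, 6, 7, 8}.
Thus p = 31 disproves the claim, and no smaller p works.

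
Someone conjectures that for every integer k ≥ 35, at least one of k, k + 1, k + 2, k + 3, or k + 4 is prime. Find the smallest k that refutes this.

The first 13 eligible values, up to k = 47, all satisfy the conclusion.
k = 48: 48 = 2 × 24; 49 = 7 × 7; 50 = 2 × 25; 51 = 3 × 17; 52 = 2 × 26 — all composite.
Hence k = 48 is a counterexample.

k = 48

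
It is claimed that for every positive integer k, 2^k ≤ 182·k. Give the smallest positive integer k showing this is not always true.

k = 11

For k = 1, 2, 3, 4, 5, 6, 7, 8, 9, 10 the conclusion holds.
k = 11: 2^k = 2048 and 182·k = 2002, so 2048 > 2002.
Thus k = 11 disproves the claim, and no smaller k works.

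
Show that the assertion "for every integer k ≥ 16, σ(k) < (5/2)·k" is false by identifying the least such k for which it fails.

A counterexample is any integer k ≥ 16 such that the claim fails; we check each in order.
The first 8 eligible values, up to k = 23, all satisfy the conclusion.
k = 24: σ(24) = 60; 60 ≥ 60.
Thus k = 24 disproves the claim, and no smaller k works.

k = 24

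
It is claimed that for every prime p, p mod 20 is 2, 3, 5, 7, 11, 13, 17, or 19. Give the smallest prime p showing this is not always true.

The first 9 eligible values, up to p = 23, all satisfy the conclusion.
p = 29: 29 mod 20 = 9 — not in {2, 3, 5, 7, 11, 13, 17, 19}.
Thus p = 29 disproves the claim, and no smaller p works.

p = 29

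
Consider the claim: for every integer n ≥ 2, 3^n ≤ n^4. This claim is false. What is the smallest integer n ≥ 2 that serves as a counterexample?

A counterexample is any integer n ≥ 2 such that 3^n > n^4; we check each in order.
n = 2: 3^n = 9 and n^4 = 16, so 9 ≤ 16.
n = 3: 3^n = 27 and n^4 = 81, so 27 ≤ 81.
n = 4: 3^n = 81 and n^4 = 256, so 81 ≤ 256.
n = 5: 3^n = 243 and n^4 = 625, so 243 ≤ 625.
n = 6: 3^n = 729 and n^4 = 1296, so 729 ≤ 1296.
n = 7: 3^n = 2187 and n^4 = 2401, so 2187 ≤ 2401.
n = 8: 3^n = 6561 and n^4 = 4096, so 6561 > 4096.
Thus n = 8 disproves the claim, and no smaller n works.

n = 8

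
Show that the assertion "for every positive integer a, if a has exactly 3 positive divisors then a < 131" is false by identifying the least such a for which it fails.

A counterexample is any positive integer a such that a has exactly 3 positive divisors but the claim fails; we check each in order.
The first 5 eligible values, up to a = 121, all satisfy the conclusion.
a = 169: τ(169) = 3; 169 ≥ 131.

a = 169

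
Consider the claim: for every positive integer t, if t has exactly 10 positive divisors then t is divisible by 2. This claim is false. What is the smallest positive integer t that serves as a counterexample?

A counterexample is any positive integer t such that t has exactly 10 positive divisors but t is not divisible by 2; we check each in order.
The first 9 eligible values, up to t = 368, all satisfy the conclusion.
t = 405: τ(405) = 10; 405 mod 2 = 1.

t = 405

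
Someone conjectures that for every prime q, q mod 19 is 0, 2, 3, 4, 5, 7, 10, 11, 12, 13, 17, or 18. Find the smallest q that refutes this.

q = 47

A counterexample is any prime q such that the claim fails; we check each in order.
For q = 2, 3, 5, 7, …, 37, 41, 43 the conclusion holds.
q = 47: 47 mod 19 = 9 — not in {0, 2, 3, 4, 5, 7, 10, 11, 12, 13, 17, 18}.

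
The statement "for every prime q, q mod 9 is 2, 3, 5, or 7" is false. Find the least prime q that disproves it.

q = 13

q = 2: 2 mod 9 = 2.
q = 3: 3 mod 9 = 3.
q = 5: 5 mod 9 = 5.
q = 7: 7 mod 9 = 7.
q = 11: 11 mod 9 = 2.
q = 13: 13 mod 9 = 4 — not in {2, 3, 5, 7}.
Hence q = 13 is a counterexample.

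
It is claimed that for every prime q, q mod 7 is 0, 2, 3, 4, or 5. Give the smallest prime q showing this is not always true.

q = 13

We need the least prime q for which the claim fails.
The first 5 eligible values, up to q = 11, all satisfy the conclusion.
q = 13: 13 mod 7 = 6 — not in {0, 2, 3, 4, 5}.
Hence q = 13 is a counterexample.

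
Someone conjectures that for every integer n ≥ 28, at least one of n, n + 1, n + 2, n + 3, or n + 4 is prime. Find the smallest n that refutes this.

We need the least integer n ≥ 28 for which n, n + 1, n + 2, n + 3, n + 4 are all composite.
n = 28: 29 is prime.
n = 29: 29 is prime.
n = 30: 31 is prime.
n = 31: 31 is prime.
n = 32: 32 = 2 × 16; 33 = 3 × 11; 34 = 2 × 17; 35 = 5 × 7; 36 = 2 × 18 — all composite.

n = 32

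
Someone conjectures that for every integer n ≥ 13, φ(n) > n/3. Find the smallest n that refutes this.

n = 18

Check each integer n ≥ 13 in order until the claim fails.
n = 13: φ(13) = 12 and 13/3 = 13/3, so φ(13) > 13/3.
n = 14: φ(14) = 6 and 14/3 = 14/3, so φ(14) > 14/3.
n = 15: φ(15) = 8 and 15/3 = 5, so φ(15) > 15/3.
n = 16: φ(16) = 8 and 16/3 = 16/3, so φ(16) > 16/3.
n = 17: φ(17) = 16 and 17/3 = 17/3, so φ(17) > 17/3.
n = 18: φ(18) = 6 and 18/3 = 6, so φ(18) ≤ 18/3.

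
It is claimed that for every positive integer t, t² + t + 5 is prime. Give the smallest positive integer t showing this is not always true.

A counterexample is any positive integer t such that t² + t + 5 is not prime; we check each in order.
For t = 1, 2, 3 the conclusion holds.
t = 4: t² + t + 5 = 25 = 5 × 5, composite.

t = 4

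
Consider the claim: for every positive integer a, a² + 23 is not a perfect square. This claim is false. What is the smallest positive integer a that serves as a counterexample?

a = 11

Check each positive integer a in order until a² + 23 is a perfect square.
The first 10 eligible values, up to a = 10, all satisfy the conclusion.
a = 11: 11² + 23 = 144 = 12², a perfect square.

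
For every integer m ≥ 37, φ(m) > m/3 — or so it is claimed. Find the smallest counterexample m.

m = 42

The first 5 eligible values, up to m = 41, all satisfy the conclusion.
m = 42: φ(42) = 12 and 42/3 = 14, so φ(42) ≤ 42/3.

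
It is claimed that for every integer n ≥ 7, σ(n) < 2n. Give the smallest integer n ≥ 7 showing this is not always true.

n = 12

n = 7: σ(7) = 8; 8 < 14.
n = 8: σ(8) = 15; 15 < 16.
n = 9: σ(9) = 13; 13 < 18.
n = 10: σ(10) = 18; 18 < 20.
n = 11: σ(11) = 12; 12 < 22.
n = 12: σ(12) = 28; 28 ≥ 24.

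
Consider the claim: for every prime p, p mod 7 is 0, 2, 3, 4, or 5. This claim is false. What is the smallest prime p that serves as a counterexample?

p = 13

For p = 2, 3, 5, 7, 11 the conclusion holds.
p = 13: 13 mod 7 = 6 — not in {0, 2, 3, 4, 5}.
Thus p = 13 disproves the claim, and no smaller p works.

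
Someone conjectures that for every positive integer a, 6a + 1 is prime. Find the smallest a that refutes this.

a = 4

A counterexample is any positive integer a such that 6a + 1 is not prime; we check each in order.
a = 1: 6a + 1 = 7, prime.
a = 2: 6a + 1 = 13, prime.
a = 3: 6a + 1 = 19, prime.
a = 4: 6a + 1 = 25 = 5 × 5, composite.
Hence a = 4 is a counterexample.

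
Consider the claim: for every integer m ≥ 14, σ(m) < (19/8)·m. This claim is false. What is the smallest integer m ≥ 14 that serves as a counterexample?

m = 24

For m = 14, 15, 16, 17, 18, 19, 20, 21, 22, 23 the conclusion holds.
m = 24: σ(24) = 60; 60 ≥ 57.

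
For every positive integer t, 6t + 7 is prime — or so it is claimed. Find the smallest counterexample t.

Check each positive integer t in order until 6t + 7 is not prime.
For t = 1, 2 the conclusion holds.
t = 3: 6t + 7 = 25 = 5 × 5, composite.

t = 3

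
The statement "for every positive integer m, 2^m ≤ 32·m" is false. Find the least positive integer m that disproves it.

A counterexample is any positive integer m such that 2^m > 32·m; we check each in order.
m = 1: 2^m = 2 and 32·m = 32, so 2 ≤ 32.
m = 2: 2^m = 4 and 32·m = 64, so 4 ≤ 64.
m = 3: 2^m = 8 and 32·m = 96, so 8 ≤ 96.
m = 4: 2^m = 16 and 32·m = 128, so 16 ≤ 128.
m = 5: 2^m = 32 and 32·m = 160, so 32 ≤ 160.
m = 6: 2^m = 64 and 32·m = 192, so 64 ≤ 192.
m = 7: 2^m = 128 and 32·m = 224, so 128 ≤ 224.
m = 8: 2^m = 256 and 32·m = 256, so 256 ≤ 256.
m = 9: 2^m = 512 and 32·m = 288, so 512 > 288.
Hence m = 9 is a counterexample.

m = 9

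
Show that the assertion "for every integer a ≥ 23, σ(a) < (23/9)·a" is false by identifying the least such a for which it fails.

For a = 23, 24, 25, 26, …, 45, 46, 47 the conclusion holds.
a = 48: σ(48) = 124; 124 ≥ 368/3.

a = 48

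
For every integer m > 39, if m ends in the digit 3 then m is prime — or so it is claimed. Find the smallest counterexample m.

We need the least integer m > 39 for which m ends in the digit 3 but m is not prime.
m = 43: 43 ends in 3 and is prime.
m = 53: 53 ends in 3 and is prime.
m = 63: 63 ends in 3; 63 = 3 × 21, composite.
Thus m = 63 disproves the claim, and no smaller m works.

m = 63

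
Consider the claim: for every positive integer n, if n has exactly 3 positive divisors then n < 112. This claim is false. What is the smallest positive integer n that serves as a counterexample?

We need the least positive integer n for which n has exactly 3 positive divisors but the claim fails.
n = 4: τ(4) = 3; 4 < 112.
n = 9: τ(9) = 3; 9 < 112.
n = 25: τ(25) = 3; 25 < 112.
n = 49: τ(49) = 3; 49 < 112.
n = 121: τ(121) = 3; 121 ≥ 112.

n = 121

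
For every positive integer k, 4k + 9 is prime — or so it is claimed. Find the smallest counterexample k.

k = 3

A counterexample is any positive integer k such that 4k + 9 is not prime; we check each in order.
k = 1: 4k + 9 = 13, prime.
k = 2: 4k + 9 = 17, prime.
k = 3: 4k + 9 = 21 = 3 × 7, composite.
So k = 3 is the smallest counterexample.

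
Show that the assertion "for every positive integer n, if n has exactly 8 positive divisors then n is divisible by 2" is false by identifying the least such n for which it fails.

Check each positive integer n in order until n has exactly 8 positive divisors but n is not divisible by 2.
For n = 24, 30, 40, 42, …, 88, 102, 104 the conclusion holds.
n = 105: τ(105) = 8; 105 mod 2 = 1.

n = 105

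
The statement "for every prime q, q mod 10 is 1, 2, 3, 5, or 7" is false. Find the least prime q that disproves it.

Check each prime q in order until the claim fails.
q = 2: 2 mod 10 = 2.
q = 3: 3 mod 10 = 3.
q = 5: 5 mod 10 = 5.
q = 7: 7 mod 10 = 7.
q = 11: 11 mod 10 = 1.
q = 13: 13 mod 10 = 3.
q = 17: 17 mod 10 = 7.
q = 19: 19 mod 10 = 9 — not in {1, 2, 3, 5, 7}.

q = 19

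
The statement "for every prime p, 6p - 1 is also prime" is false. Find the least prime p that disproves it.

Check each prime p in order until 6p - 1 is not prime.
For p = 2, 3, 5, 7 the conclusion holds.
p = 11: 6p - 1 = 65 = 5 × 13, not prime.

p = 11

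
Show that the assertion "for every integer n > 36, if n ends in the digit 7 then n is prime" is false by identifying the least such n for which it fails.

n = 37: 37 ends in 7 and is prime.
n = 47: 47 ends in 7 and is prime.
n = 57: 57 ends in 7; 57 = 3 × 19, composite.

n = 57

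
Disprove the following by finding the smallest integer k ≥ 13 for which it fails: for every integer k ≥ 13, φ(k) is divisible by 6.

k = 15

We need the least integer k ≥ 13 for which φ(k) is not divisible by 6.
For k = 13, 14 the conclusion holds.
k = 15: φ(15) = 8; 8 mod 6 = 2.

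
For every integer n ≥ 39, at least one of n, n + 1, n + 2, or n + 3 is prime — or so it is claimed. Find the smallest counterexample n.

A counterexample is any integer n ≥ 39 such that n, n + 1, n + 2, n + 3 are all composite; we check each in order.
The first 9 eligible values, up to n = 47, all satisfy the conclusion.
n = 48: 48 = 2 × 24; 49 = 7 × 7; 50 = 2 × 25; 51 = 3 × 17 — all composite.

n = 48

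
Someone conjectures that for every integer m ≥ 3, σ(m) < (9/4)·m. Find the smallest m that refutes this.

m = 12

The first 9 eligible values, up to m = 11, all satisfy the conclusion.
m = 12: σ(12) = 28; 28 ≥ 27.
Thus m = 12 disproves the claim, and no smaller m works.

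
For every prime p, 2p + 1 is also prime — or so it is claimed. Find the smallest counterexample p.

We need the least prime p for which 2p + 1 is not prime.
For p = 2, 3, 5 the conclusion holds.
p = 7: 2p + 1 = 15 = 3 × 5, not prime.
Hence p = 7 is a counterexample.

p = 7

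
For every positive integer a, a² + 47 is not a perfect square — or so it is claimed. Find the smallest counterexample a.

a = 23

For a = 1, 2, 3, 4, …, 20, 21, 22 the conclusion holds.
a = 23: 23² + 47 = 576 = 24², a perfect square.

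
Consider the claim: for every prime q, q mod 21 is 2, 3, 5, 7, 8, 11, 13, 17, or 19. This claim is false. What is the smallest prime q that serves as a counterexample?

q = 31

We need the least prime q for which the claim fails.
The first 10 eligible values, up to q = 29, all satisfy the conclusion.
q = 31: 31 mod 21 = 10 — not in {2, 3, 5, 7, 8, 11, 13, 17, 19}.
So q = 31 is the smallest counterexample.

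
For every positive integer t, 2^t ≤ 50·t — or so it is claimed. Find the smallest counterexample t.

t = 9

We need the least positive integer t for which 2^t > 50·t.
For t = 1, 2, 3, 4, 5, 6, 7, 8 the conclusion holds.
t = 9: 2^t = 512 and 50·t = 450, so 512 > 450.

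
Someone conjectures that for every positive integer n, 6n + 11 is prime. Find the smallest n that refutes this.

We need the least positive integer n for which 6n + 11 is not prime.
For n = 1, 2, 3 the conclusion holds.
n = 4: 6n + 11 = 35 = 5 × 7, composite.
Thus n = 4 disproves the claim, and no smaller n works.

n = 4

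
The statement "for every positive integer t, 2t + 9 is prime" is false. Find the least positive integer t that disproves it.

t = 3

A counterexample is any positive integer t such that 2t + 9 is not prime; we check each in order.
For t = 1, 2 the conclusion holds.
t = 3: 2t + 9 = 15 = 3 × 5, composite.
Thus t = 3 disproves the claim, and no smaller t works.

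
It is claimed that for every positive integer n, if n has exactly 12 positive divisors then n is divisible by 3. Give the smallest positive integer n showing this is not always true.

n = 140

Check each positive integer n in order until n has exactly 12 positive divisors but n is not divisible by 3.
For n = 60, 72, 84, 90, 96, 108, 126, 132 the conclusion holds.
n = 140: τ(140) = 12; 140 mod 3 = 2.
Thus n = 140 disproves the claim, and no smaller n works.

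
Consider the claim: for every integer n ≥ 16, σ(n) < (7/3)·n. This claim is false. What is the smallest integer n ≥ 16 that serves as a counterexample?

Check each integer n ≥ 16 in order until the claim fails.
For n = 16, 17, 18, 19, 20, 21, 22, 23 the conclusion holds.
n = 24: σ(24) = 60; 60 ≥ 56.
Thus n = 24 disproves the claim, and no smaller n works.

n = 24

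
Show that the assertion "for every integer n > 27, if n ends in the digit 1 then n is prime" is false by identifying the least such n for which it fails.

n = 51

We need the least integer n > 27 for which n ends in the digit 1 but n is not prime.
n = 31: 31 ends in 1 and is prime.
n = 41: 41 ends in 1 and is prime.
n = 51: 51 ends in 1; 51 = 3 × 17, composite.
Thus n = 51 disproves the claim, and no smaller n works.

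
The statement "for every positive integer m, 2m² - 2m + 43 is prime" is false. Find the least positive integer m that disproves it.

A counterexample is any positive integer m such that 2m² - 2m + 43 is not prime; we check each in order.
For m = 1, 2 the conclusion holds.
m = 3: 2m² - 2m + 43 = 55 = 5 × 11, composite.

m = 3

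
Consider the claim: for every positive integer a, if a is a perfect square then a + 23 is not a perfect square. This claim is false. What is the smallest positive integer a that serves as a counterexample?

a = 121

Check each positive integer a in order until a is a perfect square but a + 23 is a perfect square.
For a = 1, 4, 9, 16, 25, 36, 49, 64, 81, 100 the conclusion holds.
a = 121: 121 = 11² and 121 + 23 = 144 = 12².
Hence a = 121 is a counterexample.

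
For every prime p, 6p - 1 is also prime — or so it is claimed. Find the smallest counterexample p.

Check each prime p in order until 6p - 1 is not prime.
The first 4 eligible values, up to p = 7, all satisfy the conclusion.
p = 11: 6p - 1 = 65 = 5 × 13, not prime.

p = 11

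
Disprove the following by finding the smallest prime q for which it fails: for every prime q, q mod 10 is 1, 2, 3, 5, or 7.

Check each prime q in order until the claim fails.
For q = 2, 3, 5, 7, 11, 13, 17 the conclusion holds.
q = 19: 19 mod 10 = 9 — not in {1, 2, 3, 5, 7}.

q = 19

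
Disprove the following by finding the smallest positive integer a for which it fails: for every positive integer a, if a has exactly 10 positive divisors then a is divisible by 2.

a = 405

We need the least positive integer a for which a has exactly 10 positive divisors but a is not divisible by 2.
The first 9 eligible values, up to a = 368, all satisfy the conclusion.
a = 405: τ(405) = 10; 405 mod 2 = 1.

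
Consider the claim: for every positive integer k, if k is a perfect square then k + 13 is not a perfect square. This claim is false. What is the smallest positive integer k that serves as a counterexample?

k = 36

We need the least positive integer k for which k is a perfect square but k + 13 is a perfect square.
For k = 1, 4, 9, 16, 25 the conclusion holds.
k = 36: 36 = 6² and 36 + 13 = 49 = 7².
So k = 36 is the smallest counterexample.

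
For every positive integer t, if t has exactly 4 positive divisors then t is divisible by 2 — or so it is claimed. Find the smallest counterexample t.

t = 15

t = 6: τ(6) = 4; 6 mod 2 = 0.
t = 8: τ(8) = 4; 8 mod 2 = 0.
t = 10: τ(10) = 4; 10 mod 2 = 0.
t = 14: τ(14) = 4; 14 mod 2 = 0.
t = 15: τ(15) = 4; 15 mod 2 = 1.
Hence t = 15 is a counterexample.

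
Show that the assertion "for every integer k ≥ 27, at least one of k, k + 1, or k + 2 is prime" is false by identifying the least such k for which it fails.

A counterexample is any integer k ≥ 27 such that k, k + 1, k + 2 are all composite; we check each in order.
For k = 27, 28, 29, 30, 31 the conclusion holds.
k = 32: 32 = 2 × 16; 33 = 3 × 11; 34 = 2 × 17 — all composite.

k = 32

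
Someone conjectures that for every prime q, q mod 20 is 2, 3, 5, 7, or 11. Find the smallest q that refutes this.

Check each prime q in order until the claim fails.
For q = 2, 3, 5, 7, 11 the conclusion holds.
q = 13: 13 mod 20 = 13 — not in {2, 3, 5, 7, 11}.

q = 13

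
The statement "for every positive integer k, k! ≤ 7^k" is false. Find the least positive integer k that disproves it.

The first 16 eligible values, up to k = 16, all satisfy the conclusion.
k = 17: k! = 355687428096000 and 7^k = 232630513987207, so 355687428096000 > 232630513987207.
Thus k = 17 disproves the claim, and no smaller k works.

k = 17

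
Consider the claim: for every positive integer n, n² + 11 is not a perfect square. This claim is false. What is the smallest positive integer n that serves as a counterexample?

n = 5

A counterexample is any positive integer n such that n² + 11 is a perfect square; we check each in order.
n = 1: 1² + 11 = 12, not a perfect square.
n = 2: 2² + 11 = 15, not a perfect square.
n = 3: 3² + 11 = 20, not a perfect square.
n = 4: 4² + 11 = 27, not a perfect square.
n = 5: 5² + 11 = 36 = 6², a perfect square.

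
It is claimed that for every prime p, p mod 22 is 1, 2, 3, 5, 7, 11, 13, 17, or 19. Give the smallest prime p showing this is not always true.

Check each prime p in order until the claim fails.
For p = 2, 3, 5, 7, 11, 13, 17, 19, 23, 29 the conclusion holds.
p = 31: 31 mod 22 = 9 — not in {1, 2, 3, 5, 7, 11, 13, 17, 19}.

p = 31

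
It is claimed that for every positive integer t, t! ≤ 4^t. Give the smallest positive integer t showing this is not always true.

t = 9

A counterexample is any positive integer t such that t! > 4^t; we check each in order.
The first 8 eligible values, up to t = 8, all satisfy the conclusion.
t = 9: t! = 362880 and 4^t = 262144, so 362880 > 262144.
Hence t = 9 is a counterexample.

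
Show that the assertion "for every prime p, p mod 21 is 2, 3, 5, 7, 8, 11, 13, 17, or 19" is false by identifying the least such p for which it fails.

The first 10 eligible values, up to p = 29, all satisfy the conclusion.
p = 31: 31 mod 21 = 10 — not in {2, 3, 5, 7, 8, 11, 13, 17, 19}.
Hence p = 31 is a counterexample.

p = 31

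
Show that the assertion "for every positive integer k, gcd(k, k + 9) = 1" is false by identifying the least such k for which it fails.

k = 3

Check each positive integer k in order until gcd(k, k + 9) > 1.
k = 1: gcd(1, 10) = 1.
k = 2: gcd(2, 11) = 1.
k = 3: gcd(3, 12) = 3.
Hence k = 3 is a counterexample.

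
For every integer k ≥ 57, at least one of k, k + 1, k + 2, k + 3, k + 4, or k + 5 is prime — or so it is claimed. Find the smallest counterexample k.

k = 90

A counterexample is any integer k ≥ 57 such that k, k + 1, k + 2, k + 3, k + 4, k + 5 are all composite; we check each in order.
For k = 57, 58, 59, 60, …, 87, 88, 89 the conclusion holds.
k = 90: 90 = 2 × 45; 91 = 7 × 13; 92 = 2 × 46; 93 = 3 × 31; 94 = 2 × 47; 95 = 5 × 19 — all composite.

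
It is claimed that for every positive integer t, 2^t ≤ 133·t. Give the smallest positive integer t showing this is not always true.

Check each positive integer t in order until 2^t > 133·t.
For t = 1, 2, 3, 4, 5, 6, 7, 8, 9, 10 the conclusion holds.
t = 11: 2^t = 2048 and 133·t = 1463, so 2048 > 1463.

t = 11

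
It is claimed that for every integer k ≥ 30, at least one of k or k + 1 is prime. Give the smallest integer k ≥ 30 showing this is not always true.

We need the least integer k ≥ 30 for which k, k + 1 are both composite.
For k = 30, 31 the conclusion holds.
k = 32: 32 = 2 × 16; 33 = 3 × 11 — both composite.

k = 32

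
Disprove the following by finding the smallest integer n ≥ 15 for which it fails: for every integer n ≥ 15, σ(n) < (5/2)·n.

We need the least integer n ≥ 15 for which the claim fails.
For n = 15, 16, 17, 18, 19, 20, 21, 22, 23 the conclusion holds.
n = 24: σ(24) = 60; 60 ≥ 60.

n = 24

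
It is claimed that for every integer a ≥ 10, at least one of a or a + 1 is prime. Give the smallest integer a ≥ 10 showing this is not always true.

a = 14

a = 10: 11 is prime.
a = 11: 11 is prime.
a = 12: 13 is prime.
a = 13: 13 is prime.
a = 14: 14 = 2 × 7; 15 = 3 × 5 — both composite.
Thus a = 14 disproves the claim, and no smaller a works.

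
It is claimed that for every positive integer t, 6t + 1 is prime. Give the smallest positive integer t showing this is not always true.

A counterexample is any positive integer t such that 6t + 1 is not prime; we check each in order.
For t = 1, 2, 3 the conclusion holds.
t = 4: 6t + 1 = 25 = 5 × 5, composite.
Hence t = 4 is a counterexample.

t = 4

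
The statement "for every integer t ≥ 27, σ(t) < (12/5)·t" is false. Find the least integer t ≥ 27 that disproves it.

t = 30

Check each integer t ≥ 27 in order until the claim fails.
For t = 27, 28, 29 the conclusion holds.
t = 30: σ(30) = 72; 72 ≥ 72.
Hence t = 30 is a counterexample.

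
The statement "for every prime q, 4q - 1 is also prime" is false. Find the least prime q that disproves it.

q = 7

A counterexample is any prime q such that 4q - 1 is not prime; we check each in order.
For q = 2, 3, 5 the conclusion holds.
q = 7: 4q - 1 = 27 = 3 × 9, not prime.
Thus q = 7 disproves the claim, and no smaller q works.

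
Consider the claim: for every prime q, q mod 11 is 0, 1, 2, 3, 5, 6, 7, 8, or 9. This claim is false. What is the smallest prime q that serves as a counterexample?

q = 37

Check each prime q in order until the claim fails.
The first 11 eligible values, up to q = 31, all satisfy the conclusion.
q = 37: 37 mod 11 = 4 — not in {0, 1, 2, 3, 5, 6, 7, 8, 9}.
So q = 37 is the smallest counterexample.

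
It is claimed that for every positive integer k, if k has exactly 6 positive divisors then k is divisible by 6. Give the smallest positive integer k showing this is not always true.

k = 20

For k = 12, 18 the conclusion holds.
k = 20: τ(20) = 6; 20 mod 6 = 2.
So k = 20 is the smallest counterexample.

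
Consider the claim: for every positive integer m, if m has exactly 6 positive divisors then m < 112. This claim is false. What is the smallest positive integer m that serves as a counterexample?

For m = 12, 18, 20, 28, …, 92, 98, 99 the conclusion holds.
m = 116: τ(116) = 6; 116 ≥ 112.

m = 116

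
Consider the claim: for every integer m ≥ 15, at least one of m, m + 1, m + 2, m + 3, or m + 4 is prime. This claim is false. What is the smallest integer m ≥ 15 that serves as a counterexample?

For m = 15, 16, 17, 18, 19, 20, 21, 22, 23 the conclusion holds.
m = 24: 24 = 2 × 12; 25 = 5 × 5; 26 = 2 × 13; 27 = 3 × 9; 28 = 2 × 14 — all composite.

m = 24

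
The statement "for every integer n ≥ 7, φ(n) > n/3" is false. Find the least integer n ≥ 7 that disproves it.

n = 12

A counterexample is any integer n ≥ 7 such that the claim fails; we check each in order.
n = 7: φ(7) = 6 and 7/3 = 7/3, so φ(7) > 7/3.
n = 8: φ(8) = 4 and 8/3 = 8/3, so φ(8) > 8/3.
n = 9: φ(9) = 6 and 9/3 = 3, so φ(9) > 9/3.
n = 10: φ(10) = 4 and 10/3 = 10/3, so φ(10) > 10/3.
n = 11: φ(11) = 10 and 11/3 = 11/3, so φ(11) > 11/3.
n = 12: φ(12) = 4 and 12/3 = 4, so φ(12) ≤ 12/3.
Thus n = 12 disproves the claim, and no smaller n works.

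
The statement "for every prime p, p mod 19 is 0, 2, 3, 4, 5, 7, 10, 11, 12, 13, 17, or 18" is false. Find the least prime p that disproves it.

A counterexample is any prime p such that the claim fails; we check each in order.
For p = 2, 3, 5, 7, …, 37, 41, 43 the conclusion holds.
p = 47: 47 mod 19 = 9 — not in {0, 2, 3, 4, 5, 7, 10, 11, 12, 13, 17, 18}.

p = 47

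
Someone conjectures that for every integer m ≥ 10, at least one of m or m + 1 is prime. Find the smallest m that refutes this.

m = 14

We need the least integer m ≥ 10 for which m, m + 1 are both composite.
The first 4 eligible values, up to m = 13, all satisfy the conclusion.
m = 14: 14 = 2 × 7; 15 = 3 × 5 — both composite.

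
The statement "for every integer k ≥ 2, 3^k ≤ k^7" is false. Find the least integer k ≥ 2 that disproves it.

k = 19

For k = 2, 3, 4, 5, …, 16, 17, 18 the conclusion holds.
k = 19: 3^k = 1162261467 and k^7 = 893871739, so 1162261467 > 893871739.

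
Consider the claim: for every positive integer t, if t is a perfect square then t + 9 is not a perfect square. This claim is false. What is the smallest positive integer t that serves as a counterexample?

We need the least positive integer t for which t is a perfect square but t + 9 is a perfect square.
For t = 1, 4, 9 the conclusion holds.
t = 16: 16 = 4² and 16 + 9 = 25 = 5².

t = 16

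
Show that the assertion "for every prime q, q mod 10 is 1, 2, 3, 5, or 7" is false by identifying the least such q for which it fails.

q = 19

The first 7 eligible values, up to q = 17, all satisfy the conclusion.
q = 19: 19 mod 10 = 9 — not in {1, 2, 3, 5, 7}.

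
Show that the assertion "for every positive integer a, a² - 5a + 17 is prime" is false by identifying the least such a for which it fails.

Check each positive integer a in order until a² - 5a + 17 is not prime.
The first 12 eligible values, up to a = 12, all satisfy the conclusion.
a = 13: a² - 5a + 17 = 121 = 11 × 11, composite.
Hence a = 13 is a counterexample.

a = 13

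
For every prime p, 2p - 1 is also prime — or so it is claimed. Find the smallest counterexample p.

A counterexample is any prime p such that 2p - 1 is not prime; we check each in order.
p = 2: 2p - 1 = 3, prime.
p = 3: 2p - 1 = 5, prime.
p = 5: 2p - 1 = 9 = 3 × 3, not prime.
Hence p = 5 is a counterexample.

p = 5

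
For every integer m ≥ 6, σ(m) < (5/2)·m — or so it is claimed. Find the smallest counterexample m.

A counterexample is any integer m ≥ 6 such that the claim fails; we check each in order.
For m = 6, 7, 8, 9, …, 21, 22, 23 the conclusion holds.
m = 24: σ(24) = 60; 60 ≥ 60.
Hence m = 24 is a counterexample.

m = 24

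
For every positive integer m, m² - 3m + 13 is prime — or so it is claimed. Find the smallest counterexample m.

The first 11 eligible values, up to m = 11, all satisfy the conclusion.
m = 12: m² - 3m + 13 = 121 = 11 × 11, composite.

m = 12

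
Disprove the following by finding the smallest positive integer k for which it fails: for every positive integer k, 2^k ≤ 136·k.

k = 11

We need the least positive integer k for which 2^k > 136·k.
The first 10 eligible values, up to k = 10, all satisfy the conclusion.
k = 11: 2^k = 2048 and 136·k = 1496, so 2048 > 1496.
Hence k = 11 is a counterexample.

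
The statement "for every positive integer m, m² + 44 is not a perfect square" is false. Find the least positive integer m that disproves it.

For m = 1, 2, 3, 4, 5, 6, 7, 8, 9 the conclusion holds.
m = 10: 10² + 44 = 144 = 12², a perfect square.
Thus m = 10 disproves the claim, and no smaller m works.

m = 10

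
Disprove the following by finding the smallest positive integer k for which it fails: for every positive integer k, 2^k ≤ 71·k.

For k = 1, 2, 3, 4, 5, 6, 7, 8, 9 the conclusion holds.
k = 10: 2^k = 1024 and 71·k = 710, so 1024 > 710.

k = 10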